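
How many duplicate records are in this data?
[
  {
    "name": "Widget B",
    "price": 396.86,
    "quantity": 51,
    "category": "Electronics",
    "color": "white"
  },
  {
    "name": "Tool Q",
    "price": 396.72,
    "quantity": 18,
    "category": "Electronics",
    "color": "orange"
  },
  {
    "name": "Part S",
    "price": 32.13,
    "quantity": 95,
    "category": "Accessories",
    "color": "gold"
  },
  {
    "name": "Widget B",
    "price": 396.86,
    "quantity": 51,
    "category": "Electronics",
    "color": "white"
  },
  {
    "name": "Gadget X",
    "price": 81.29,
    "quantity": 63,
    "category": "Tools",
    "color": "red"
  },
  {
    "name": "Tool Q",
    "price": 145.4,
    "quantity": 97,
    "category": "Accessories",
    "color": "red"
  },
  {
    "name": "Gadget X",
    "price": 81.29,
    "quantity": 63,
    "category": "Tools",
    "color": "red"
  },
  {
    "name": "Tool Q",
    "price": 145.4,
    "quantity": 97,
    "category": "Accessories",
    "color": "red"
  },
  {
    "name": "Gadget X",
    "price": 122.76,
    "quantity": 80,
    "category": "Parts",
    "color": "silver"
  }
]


Checking 9 records for duplicates:

  Row 1: Widget B ($396.86, qty 51)
  Row 2: Tool Q ($396.72, qty 18)
  Row 3: Part S ($32.13, qty 95)
  Row 4: Widget B ($396.86, qty 51) <-- DUPLICATE
  Row 5: Gadget X ($81.29, qty 63)
  Row 6: Tool Q ($145.4, qty 97)
  Row 7: Gadget X ($81.29, qty 63) <-- DUPLICATE
  Row 8: Tool Q ($145.4, qty 97) <-- DUPLICATE
  Row 9: Gadget X ($122.76, qty 80)

Duplicates found: 3
Unique records: 6

3 duplicates, 6 unique


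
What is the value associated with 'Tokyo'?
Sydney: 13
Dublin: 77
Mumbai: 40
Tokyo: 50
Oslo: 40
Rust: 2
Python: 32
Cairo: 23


Looking up key 'Tokyo'
Value: 50

50


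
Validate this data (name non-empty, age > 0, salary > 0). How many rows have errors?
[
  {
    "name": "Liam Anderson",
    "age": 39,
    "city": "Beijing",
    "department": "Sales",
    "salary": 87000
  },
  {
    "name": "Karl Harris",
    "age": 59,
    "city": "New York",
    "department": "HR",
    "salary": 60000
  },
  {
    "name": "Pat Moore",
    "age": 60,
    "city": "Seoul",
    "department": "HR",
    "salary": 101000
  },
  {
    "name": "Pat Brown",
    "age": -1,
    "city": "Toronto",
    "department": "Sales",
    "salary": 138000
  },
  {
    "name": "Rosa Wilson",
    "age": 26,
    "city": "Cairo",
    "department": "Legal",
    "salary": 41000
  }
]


Validating 5 records:
Rules: name non-empty, age > 0, salary > 0

  Row 1 (Liam Anderson): OK
  Row 2 (Karl Harris): OK
  Row 3 (Pat Moore): OK
  Row 4 (Pat Brown): negative age: -1
  Row 5 (Rosa Wilson): OK

Total errors: 1

1 errors


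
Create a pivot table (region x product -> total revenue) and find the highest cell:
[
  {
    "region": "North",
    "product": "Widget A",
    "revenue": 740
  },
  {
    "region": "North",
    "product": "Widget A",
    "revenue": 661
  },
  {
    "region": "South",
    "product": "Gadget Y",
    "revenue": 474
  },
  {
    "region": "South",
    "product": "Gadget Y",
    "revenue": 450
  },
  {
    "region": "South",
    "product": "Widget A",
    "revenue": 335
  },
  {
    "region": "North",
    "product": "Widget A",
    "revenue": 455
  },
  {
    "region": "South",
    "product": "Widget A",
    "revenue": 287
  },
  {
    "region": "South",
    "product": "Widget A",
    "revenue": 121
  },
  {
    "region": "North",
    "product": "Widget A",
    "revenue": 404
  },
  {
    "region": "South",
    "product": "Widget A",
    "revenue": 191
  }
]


Pivot: region (rows) x product (columns) -> total revenue

     Gadget Y      Widget A    
North            0          2260  
South          924           934  

Highest: North / Widget A = $2260

North / Widget A = $2260


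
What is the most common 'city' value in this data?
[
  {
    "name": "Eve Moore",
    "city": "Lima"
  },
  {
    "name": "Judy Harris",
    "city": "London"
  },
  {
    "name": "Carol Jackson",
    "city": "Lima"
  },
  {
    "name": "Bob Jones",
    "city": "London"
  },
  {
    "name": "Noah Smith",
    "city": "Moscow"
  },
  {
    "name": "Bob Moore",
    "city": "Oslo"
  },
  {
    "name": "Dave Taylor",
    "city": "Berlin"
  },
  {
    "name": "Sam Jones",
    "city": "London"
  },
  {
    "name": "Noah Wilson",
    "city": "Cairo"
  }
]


Counting 'city' values across 9 records:

  London: 3 ###
  Lima: 2 ##
  Moscow: 1 #
  Oslo: 1 #
  Berlin: 1 #
  Cairo: 1 #

Most common: London (3 times)

London (3 times)


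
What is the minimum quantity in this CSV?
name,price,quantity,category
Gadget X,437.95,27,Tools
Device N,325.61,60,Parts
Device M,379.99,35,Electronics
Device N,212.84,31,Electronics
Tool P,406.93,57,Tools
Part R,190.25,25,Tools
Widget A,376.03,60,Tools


Computing minimum quantity:
Values: [27, 60, 35, 31, 57, 25, 60]
Min = 25

25


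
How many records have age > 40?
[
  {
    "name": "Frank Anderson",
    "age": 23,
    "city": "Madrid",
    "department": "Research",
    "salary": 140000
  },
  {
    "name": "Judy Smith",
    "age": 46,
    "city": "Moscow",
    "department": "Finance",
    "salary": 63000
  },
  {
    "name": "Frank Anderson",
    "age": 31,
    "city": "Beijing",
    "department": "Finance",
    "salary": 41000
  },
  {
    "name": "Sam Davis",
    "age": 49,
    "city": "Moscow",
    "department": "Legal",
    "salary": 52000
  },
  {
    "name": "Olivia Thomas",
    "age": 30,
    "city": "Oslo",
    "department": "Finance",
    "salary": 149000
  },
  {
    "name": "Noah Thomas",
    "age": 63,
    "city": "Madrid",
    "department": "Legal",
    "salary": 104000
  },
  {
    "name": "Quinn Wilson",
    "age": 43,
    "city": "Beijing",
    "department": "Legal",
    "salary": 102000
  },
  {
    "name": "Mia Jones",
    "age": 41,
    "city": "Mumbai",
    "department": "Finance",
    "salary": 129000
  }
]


Data: 8 records
Condition: age > 40

Checking each record:
  Frank Anderson: 23
  Judy Smith: 46 MATCH
  Frank Anderson: 31
  Sam Davis: 49 MATCH
  Olivia Thomas: 30
  Noah Thomas: 63 MATCH
  Quinn Wilson: 43 MATCH
  Mia Jones: 41 MATCH

Count: 5

5


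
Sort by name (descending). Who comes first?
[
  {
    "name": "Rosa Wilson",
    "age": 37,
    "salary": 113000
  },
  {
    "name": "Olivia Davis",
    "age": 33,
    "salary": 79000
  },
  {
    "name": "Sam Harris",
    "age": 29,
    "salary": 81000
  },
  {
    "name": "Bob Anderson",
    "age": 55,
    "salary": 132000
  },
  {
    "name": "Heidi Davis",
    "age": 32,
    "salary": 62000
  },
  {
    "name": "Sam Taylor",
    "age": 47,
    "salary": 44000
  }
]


Sort by: name (descending)

Sorted order:
  1. Sam Taylor (name = Sam Taylor)
  2. Sam Harris (name = Sam Harris)
  3. Rosa Wilson (name = Rosa Wilson)
  4. Olivia Davis (name = Olivia Davis)
  5. Heidi Davis (name = Heidi Davis)
  6. Bob Anderson (name = Bob Anderson)

First: Sam Taylor

Sam Taylor


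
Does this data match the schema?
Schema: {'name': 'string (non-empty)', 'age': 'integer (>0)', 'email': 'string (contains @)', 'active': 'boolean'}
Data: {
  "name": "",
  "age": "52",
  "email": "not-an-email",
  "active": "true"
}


Validating each field against schema:
  name: FAIL ("" is an empty string)
  age: FAIL ("52" is not an integer)
  email: FAIL ("not-an-email" does not contain @)
  active: FAIL ("true" is not a boolean)

Result: INVALID (4 errors: name, age, email, active)

INVALID (4 errors: name, age, email, active)


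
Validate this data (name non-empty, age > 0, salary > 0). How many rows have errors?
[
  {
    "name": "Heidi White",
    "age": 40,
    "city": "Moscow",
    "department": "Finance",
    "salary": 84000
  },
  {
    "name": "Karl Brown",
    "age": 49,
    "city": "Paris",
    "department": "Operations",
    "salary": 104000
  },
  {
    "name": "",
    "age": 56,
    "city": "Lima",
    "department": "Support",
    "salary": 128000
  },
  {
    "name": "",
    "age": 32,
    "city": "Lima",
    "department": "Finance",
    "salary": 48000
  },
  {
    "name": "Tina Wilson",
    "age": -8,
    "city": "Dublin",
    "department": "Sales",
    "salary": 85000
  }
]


Validating 5 records:
Rules: name non-empty, age > 0, salary > 0

  Row 1 (Heidi White): OK
  Row 2 (Karl Brown): OK
  Row 3 (???): empty name
  Row 4 (???): empty name
  Row 5 (Tina Wilson): negative age: -8

Total errors: 3

3 errors


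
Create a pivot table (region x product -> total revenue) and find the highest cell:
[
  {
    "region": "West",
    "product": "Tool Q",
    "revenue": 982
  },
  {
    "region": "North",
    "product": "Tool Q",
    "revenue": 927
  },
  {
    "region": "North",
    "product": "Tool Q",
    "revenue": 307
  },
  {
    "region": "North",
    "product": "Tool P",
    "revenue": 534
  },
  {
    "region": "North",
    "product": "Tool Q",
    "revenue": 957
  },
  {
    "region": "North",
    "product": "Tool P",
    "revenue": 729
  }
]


Pivot: region (rows) x product (columns) -> total revenue

     Tool P        Tool Q      
North         1263          2191  
West             0           982  

Highest: North / Tool Q = $2191

North / Tool Q = $2191


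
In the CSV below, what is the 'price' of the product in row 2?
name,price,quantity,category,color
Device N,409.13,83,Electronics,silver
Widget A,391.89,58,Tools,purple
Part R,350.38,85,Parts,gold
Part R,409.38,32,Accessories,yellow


Query: Row 2 ('Widget A'), column 'price'
Value: 391.89

391.89


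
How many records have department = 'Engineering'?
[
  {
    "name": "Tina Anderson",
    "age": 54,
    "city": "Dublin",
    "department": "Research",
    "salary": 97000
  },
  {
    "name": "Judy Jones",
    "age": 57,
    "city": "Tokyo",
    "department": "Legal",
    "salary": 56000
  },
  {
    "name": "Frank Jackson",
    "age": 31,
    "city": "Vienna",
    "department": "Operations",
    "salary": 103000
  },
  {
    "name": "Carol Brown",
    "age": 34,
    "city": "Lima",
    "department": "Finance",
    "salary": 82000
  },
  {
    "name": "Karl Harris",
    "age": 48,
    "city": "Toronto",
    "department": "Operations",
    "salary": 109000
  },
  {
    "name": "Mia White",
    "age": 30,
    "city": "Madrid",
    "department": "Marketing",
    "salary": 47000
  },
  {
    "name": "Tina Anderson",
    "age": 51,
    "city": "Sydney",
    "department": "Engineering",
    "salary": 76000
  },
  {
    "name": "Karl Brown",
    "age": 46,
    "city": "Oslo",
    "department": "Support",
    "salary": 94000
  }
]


Data: 8 records
Condition: department = 'Engineering'

Checking each record:
  Tina Anderson: Research
  Judy Jones: Legal
  Frank Jackson: Operations
  Carol Brown: Finance
  Karl Harris: Operations
  Mia White: Marketing
  Tina Anderson: Engineering MATCH
  Karl Brown: Support

Count: 1

1


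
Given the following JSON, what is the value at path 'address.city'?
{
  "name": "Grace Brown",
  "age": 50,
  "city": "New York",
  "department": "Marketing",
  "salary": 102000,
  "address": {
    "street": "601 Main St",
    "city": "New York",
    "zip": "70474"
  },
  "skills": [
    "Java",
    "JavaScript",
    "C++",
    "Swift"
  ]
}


Query: address.city
Path: address -> city
Value: New York

New York


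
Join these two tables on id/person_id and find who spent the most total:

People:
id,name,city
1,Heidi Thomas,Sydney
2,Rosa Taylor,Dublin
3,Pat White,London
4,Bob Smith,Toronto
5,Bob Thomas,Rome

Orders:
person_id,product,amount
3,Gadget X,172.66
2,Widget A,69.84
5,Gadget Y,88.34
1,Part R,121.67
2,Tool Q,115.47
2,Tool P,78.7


Join on: people.id = orders.person_id

Joined rows:
  Pat White (London) bought Gadget X for $172.66
  Rosa Taylor (Dublin) bought Widget A for $69.84
  Bob Thomas (Rome) bought Gadget Y for $88.34
  Heidi Thomas (Sydney) bought Part R for $121.67
  Rosa Taylor (Dublin) bought Tool Q for $115.47
  Rosa Taylor (Dublin) bought Tool P for $78.7

Total per person:
  Rosa Taylor: $264.01
  Pat White: $172.66
  Heidi Thomas: $121.67
  Bob Thomas: $88.34

Top spender: Rosa Taylor ($264.01)

Rosa Taylor ($264.01)


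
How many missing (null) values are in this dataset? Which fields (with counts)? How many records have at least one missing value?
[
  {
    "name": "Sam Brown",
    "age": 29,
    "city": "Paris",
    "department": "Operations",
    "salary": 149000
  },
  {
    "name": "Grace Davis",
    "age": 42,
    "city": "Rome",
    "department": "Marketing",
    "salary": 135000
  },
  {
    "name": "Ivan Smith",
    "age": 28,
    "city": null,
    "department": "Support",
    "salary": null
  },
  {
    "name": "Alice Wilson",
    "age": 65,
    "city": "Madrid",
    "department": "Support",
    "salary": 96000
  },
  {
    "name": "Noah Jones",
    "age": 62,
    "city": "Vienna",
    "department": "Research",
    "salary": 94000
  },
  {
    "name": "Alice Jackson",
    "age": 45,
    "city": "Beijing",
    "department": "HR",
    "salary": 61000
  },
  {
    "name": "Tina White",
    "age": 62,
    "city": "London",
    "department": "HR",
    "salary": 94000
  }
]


Checking for missing (null) values in 7 records:

  Sam Brown: complete
  Grace Davis: complete
  Ivan Smith: city, salary
  Alice Wilson: complete
  Noah Jones: complete
  Alice Jackson: complete
  Tina White: complete

Per field:
  name: 0 missing
  age: 0 missing
  city: 1 missing
  department: 0 missing
  salary: 1 missing

Total missing values: 2
Records with any missing: 1

2 missing values (city: 1, salary: 1); 1 incomplete records


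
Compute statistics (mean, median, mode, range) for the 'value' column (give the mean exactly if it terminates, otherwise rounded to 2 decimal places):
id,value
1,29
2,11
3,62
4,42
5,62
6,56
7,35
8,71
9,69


Data: [29, 11, 62, 42, 62, 56, 35, 71, 69]
Count: 9
Sum: 437
Mean: 437/9 ≈ 48.56 (rounded to 2 decimal places)
Sorted: [11, 29, 35, 42, 56, 62, 62, 69, 71]
Median: 56.0
Mode: 62 (2 times)
Range: 71 - 11 = 60
Min: 11, Max: 71

mean≈48.56, median=56.0, mode=62, range=60


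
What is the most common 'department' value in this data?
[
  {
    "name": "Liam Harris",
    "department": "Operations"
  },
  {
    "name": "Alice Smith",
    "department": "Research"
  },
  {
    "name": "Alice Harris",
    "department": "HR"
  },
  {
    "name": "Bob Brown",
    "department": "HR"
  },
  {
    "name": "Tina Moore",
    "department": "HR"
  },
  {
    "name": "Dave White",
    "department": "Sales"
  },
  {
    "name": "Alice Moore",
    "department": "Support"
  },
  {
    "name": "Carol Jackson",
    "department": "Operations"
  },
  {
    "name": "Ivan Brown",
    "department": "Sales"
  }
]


Counting 'department' values across 9 records:

  HR: 3 ###
  Operations: 2 ##
  Sales: 2 ##
  Research: 1 #
  Support: 1 #

Most common: HR (3 times)

HR (3 times)


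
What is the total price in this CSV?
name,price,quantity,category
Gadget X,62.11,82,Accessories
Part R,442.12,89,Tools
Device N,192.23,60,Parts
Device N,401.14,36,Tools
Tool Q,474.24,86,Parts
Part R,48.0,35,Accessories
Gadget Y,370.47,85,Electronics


Computing total price:
Values: [62.11, 442.12, 192.23, 401.14, 474.24, 48.0, 370.47]
Sum = 1990.31

1990.31


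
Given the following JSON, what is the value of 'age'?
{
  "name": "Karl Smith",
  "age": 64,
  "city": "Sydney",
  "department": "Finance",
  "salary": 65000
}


Looking up field 'age'
Value: 64

64


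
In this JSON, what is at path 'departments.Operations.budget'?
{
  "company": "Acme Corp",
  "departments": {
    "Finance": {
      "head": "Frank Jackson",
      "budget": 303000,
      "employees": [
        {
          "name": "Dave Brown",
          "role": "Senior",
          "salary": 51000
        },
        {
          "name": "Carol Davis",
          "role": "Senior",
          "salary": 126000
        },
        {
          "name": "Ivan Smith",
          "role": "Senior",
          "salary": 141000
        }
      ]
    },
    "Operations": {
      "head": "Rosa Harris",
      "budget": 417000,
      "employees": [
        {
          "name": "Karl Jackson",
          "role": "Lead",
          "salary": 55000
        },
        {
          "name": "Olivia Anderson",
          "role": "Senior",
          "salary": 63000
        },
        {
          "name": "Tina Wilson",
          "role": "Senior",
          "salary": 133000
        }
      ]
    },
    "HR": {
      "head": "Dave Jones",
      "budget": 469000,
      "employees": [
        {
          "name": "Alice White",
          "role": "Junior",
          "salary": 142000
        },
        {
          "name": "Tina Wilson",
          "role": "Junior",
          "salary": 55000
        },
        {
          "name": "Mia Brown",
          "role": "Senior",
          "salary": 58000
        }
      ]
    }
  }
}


Path: departments.Operations.budget

Navigate:
  -> departments
  -> Operations
  -> budget = 417000

417000


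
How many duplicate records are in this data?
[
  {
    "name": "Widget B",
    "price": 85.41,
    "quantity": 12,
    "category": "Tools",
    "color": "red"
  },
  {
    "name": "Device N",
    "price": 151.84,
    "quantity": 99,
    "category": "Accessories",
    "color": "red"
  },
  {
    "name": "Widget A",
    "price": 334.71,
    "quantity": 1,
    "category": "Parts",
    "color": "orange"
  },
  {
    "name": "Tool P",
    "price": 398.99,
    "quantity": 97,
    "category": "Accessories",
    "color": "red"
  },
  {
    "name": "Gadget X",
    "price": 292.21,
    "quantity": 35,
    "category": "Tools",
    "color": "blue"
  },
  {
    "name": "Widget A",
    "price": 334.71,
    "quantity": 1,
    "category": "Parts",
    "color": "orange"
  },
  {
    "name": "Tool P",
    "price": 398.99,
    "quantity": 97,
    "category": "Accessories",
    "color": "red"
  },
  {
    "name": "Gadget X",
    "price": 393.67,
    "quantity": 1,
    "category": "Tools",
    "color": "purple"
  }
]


Checking 8 records for duplicates:

  Row 1: Widget B ($85.41, qty 12)
  Row 2: Device N ($151.84, qty 99)
  Row 3: Widget A ($334.71, qty 1)
  Row 4: Tool P ($398.99, qty 97)
  Row 5: Gadget X ($292.21, qty 35)
  Row 6: Widget A ($334.71, qty 1) <-- DUPLICATE
  Row 7: Tool P ($398.99, qty 97) <-- DUPLICATE
  Row 8: Gadget X ($393.67, qty 1)

Duplicates found: 2
Unique records: 6

2 duplicates, 6 unique


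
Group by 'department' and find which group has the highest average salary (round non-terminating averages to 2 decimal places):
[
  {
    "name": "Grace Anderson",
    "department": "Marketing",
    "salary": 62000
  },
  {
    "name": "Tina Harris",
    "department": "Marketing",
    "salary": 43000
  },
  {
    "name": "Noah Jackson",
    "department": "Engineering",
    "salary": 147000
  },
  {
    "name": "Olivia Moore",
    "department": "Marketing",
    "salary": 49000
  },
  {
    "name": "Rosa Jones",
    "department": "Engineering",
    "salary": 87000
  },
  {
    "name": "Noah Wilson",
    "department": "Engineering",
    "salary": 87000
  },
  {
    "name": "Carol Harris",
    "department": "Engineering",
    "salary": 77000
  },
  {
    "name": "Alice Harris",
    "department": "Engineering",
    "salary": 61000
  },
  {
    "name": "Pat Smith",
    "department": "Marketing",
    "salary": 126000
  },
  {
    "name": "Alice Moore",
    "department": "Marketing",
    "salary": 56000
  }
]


Group by: department

Groups:
  Engineering: 5 people, avg salary = 459000/5 = $91800
  Marketing: 5 people, avg salary = 336000/5 = $67200

Highest average salary: Engineering ($91800)

Engineering ($91800)


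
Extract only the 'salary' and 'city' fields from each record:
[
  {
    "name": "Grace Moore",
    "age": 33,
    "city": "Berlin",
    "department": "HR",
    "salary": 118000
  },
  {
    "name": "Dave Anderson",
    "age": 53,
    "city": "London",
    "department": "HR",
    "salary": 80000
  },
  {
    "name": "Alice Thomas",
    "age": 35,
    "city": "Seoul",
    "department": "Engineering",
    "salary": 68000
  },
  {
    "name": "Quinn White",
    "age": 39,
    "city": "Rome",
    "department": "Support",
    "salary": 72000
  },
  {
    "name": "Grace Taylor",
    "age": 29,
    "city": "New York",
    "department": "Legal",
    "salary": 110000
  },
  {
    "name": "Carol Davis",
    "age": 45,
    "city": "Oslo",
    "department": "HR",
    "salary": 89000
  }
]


Original: 6 records with fields: name, age, city, department, salary
Keep: ['salary', 'city']
Drop: ['name', 'age', 'department']
Result: 6 records, 2 fields each

[
  {
    "salary": 118000,
    "city": "Berlin"
  },
  {
    "salary": 80000,
    "city": "London"
  },
  {
    "salary": 68000,
    "city": "Seoul"
  },
  {
    "salary": 72000,
    "city": "Rome"
  },
  {
    "salary": 110000,
    "city": "New York"
  },
  {
    "salary": 89000,
    "city": "Oslo"
  }
]


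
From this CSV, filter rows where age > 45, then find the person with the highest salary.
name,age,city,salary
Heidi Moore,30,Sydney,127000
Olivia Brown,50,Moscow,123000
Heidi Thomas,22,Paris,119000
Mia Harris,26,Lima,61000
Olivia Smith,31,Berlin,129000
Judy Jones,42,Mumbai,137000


Filter: age > 45
Sort by: salary (descending)

Filtered records (1):
  Olivia Brown, age 50, salary $123000

Highest salary: Olivia Brown ($123000)

Olivia Brown


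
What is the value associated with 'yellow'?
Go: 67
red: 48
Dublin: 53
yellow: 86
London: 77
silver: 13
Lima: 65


Looking up key 'yellow'
Value: 86

86


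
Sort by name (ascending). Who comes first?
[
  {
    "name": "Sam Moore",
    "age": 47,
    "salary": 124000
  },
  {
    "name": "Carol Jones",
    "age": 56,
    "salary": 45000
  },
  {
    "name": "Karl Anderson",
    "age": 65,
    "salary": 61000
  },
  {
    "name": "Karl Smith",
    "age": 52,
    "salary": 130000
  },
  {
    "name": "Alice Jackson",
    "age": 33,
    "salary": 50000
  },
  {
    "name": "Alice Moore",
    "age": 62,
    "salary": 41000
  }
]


Sort by: name (ascending)

Sorted order:
  1. Alice Jackson (name = Alice Jackson)
  2. Alice Moore (name = Alice Moore)
  3. Carol Jones (name = Carol Jones)
  4. Karl Anderson (name = Karl Anderson)
  5. Karl Smith (name = Karl Smith)
  6. Sam Moore (name = Sam Moore)

First: Alice Jackson

Alice Jackson


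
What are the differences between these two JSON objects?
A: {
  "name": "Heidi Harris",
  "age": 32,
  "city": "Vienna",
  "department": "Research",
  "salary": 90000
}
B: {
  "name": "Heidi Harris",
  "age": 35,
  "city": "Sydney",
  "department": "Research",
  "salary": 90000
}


Comparing each field (in key order):
  name: same
  age: DIFFERENT
  city: DIFFERENT
  department: same
  salary: same
Differences:
  age: 32 -> 35
  city: Vienna -> Sydney

2 field(s) changed

2 changes: age, city


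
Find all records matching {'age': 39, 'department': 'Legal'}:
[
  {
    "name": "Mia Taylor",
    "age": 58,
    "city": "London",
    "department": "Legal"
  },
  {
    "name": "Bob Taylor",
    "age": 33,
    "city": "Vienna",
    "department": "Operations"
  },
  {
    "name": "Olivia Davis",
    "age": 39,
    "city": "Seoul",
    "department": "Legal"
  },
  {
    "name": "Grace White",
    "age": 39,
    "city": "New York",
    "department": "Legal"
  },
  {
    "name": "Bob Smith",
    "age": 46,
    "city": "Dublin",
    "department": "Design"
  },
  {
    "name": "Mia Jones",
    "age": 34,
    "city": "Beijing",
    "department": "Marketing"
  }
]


Search criteria: {'age': 39, 'department': 'Legal'}

Checking 6 records:
  Mia Taylor: {age: 58, department: Legal}
  Bob Taylor: {age: 33, department: Operations}
  Olivia Davis: {age: 39, department: Legal} <-- MATCH
  Grace White: {age: 39, department: Legal} <-- MATCH
  Bob Smith: {age: 46, department: Design}
  Mia Jones: {age: 34, department: Marketing}

Matches: ["Olivia Davis", "Grace White"]

["Olivia Davis", "Grace White"]


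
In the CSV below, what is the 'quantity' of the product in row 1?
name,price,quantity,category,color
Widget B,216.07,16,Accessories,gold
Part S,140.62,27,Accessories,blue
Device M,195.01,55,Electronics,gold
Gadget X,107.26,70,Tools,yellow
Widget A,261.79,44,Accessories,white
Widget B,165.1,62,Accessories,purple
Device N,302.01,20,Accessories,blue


Query: Row 1 ('Widget B'), column 'quantity'
Value: 16

16


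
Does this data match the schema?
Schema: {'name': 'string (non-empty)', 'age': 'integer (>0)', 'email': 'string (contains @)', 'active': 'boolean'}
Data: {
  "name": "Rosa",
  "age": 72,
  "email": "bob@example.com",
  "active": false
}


Validating each field against schema:
  name: OK (non-empty string)
  age: OK (positive integer)
  email: OK (string with @)
  active: OK (boolean)

Result: VALID

VALID


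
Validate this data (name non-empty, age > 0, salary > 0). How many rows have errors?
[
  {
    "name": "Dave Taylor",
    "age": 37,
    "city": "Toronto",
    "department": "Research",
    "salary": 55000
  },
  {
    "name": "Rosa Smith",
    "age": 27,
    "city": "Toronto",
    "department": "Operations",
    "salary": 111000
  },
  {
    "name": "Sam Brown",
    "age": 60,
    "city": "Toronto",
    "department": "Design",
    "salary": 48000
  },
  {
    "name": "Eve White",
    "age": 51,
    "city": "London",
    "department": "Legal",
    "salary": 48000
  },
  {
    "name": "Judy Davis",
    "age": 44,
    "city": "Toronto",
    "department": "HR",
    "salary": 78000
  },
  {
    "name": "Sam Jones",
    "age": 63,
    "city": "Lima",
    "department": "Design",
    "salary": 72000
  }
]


Validating 6 records:
Rules: name non-empty, age > 0, salary > 0

  Row 1 (Dave Taylor): OK
  Row 2 (Rosa Smith): OK
  Row 3 (Sam Brown): OK
  Row 4 (Eve White): OK
  Row 5 (Judy Davis): OK
  Row 6 (Sam Jones): OK

Total errors: 0

0 errors


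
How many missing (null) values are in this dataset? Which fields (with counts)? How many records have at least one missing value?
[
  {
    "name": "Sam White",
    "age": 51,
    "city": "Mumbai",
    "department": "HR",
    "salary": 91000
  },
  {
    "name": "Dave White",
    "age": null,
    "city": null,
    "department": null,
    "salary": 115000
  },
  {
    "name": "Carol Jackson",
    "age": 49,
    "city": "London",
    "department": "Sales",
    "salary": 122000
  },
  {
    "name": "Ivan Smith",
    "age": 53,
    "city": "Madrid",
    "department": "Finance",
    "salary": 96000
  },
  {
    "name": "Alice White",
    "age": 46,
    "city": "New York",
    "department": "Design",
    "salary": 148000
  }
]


Checking for missing (null) values in 5 records:

  Sam White: complete
  Dave White: age, city, department
  Carol Jackson: complete
  Ivan Smith: complete
  Alice White: complete

Per field:
  name: 0 missing
  age: 1 missing
  city: 1 missing
  department: 1 missing
  salary: 0 missing

Total missing values: 3
Records with any missing: 1

3 missing values (age: 1, city: 1, department: 1); 1 incomplete records


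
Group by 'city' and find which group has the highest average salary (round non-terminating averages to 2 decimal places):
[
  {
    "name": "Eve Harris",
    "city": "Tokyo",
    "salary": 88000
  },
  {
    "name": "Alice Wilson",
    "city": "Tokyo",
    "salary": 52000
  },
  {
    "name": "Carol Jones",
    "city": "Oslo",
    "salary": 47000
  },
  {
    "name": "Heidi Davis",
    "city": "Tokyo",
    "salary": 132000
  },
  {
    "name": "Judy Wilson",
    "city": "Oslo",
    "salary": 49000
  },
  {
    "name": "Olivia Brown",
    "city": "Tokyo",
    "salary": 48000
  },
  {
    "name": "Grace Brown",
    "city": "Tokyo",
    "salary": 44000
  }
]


Group by: city

Groups:
  Oslo: 2 people, avg salary = 96000/2 = $48000
  Tokyo: 5 people, avg salary = 364000/5 = $72800

Highest average salary: Tokyo ($72800)

Tokyo ($72800)


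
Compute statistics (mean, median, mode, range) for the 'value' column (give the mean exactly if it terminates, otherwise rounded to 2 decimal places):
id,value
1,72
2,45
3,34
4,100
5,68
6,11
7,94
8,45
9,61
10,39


Data: [72, 45, 34, 100, 68, 11, 94, 45, 61, 39]
Count: 10
Sum: 569
Mean: 569/10 = 56.9
Sorted: [11, 34, 39, 45, 45, 61, 68, 72, 94, 100]
Median: 53.0
Mode: 45 (2 times)
Range: 100 - 11 = 89
Min: 11, Max: 100

mean=56.9, median=53.0, mode=45, range=89


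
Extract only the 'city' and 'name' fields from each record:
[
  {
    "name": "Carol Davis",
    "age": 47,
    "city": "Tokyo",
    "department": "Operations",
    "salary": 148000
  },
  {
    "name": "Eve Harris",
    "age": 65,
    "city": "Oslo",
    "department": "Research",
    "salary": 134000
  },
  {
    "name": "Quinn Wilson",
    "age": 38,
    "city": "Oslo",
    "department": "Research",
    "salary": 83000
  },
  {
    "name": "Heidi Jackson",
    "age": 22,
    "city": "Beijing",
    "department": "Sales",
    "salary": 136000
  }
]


Original: 4 records with fields: name, age, city, department, salary
Keep: ['city', 'name']
Drop: ['age', 'department', 'salary']
Result: 4 records, 2 fields each

[
  {
    "city": "Tokyo",
    "name": "Carol Davis"
  },
  {
    "city": "Oslo",
    "name": "Eve Harris"
  },
  {
    "city": "Oslo",
    "name": "Quinn Wilson"
  },
  {
    "city": "Beijing",
    "name": "Heidi Jackson"
  }
]


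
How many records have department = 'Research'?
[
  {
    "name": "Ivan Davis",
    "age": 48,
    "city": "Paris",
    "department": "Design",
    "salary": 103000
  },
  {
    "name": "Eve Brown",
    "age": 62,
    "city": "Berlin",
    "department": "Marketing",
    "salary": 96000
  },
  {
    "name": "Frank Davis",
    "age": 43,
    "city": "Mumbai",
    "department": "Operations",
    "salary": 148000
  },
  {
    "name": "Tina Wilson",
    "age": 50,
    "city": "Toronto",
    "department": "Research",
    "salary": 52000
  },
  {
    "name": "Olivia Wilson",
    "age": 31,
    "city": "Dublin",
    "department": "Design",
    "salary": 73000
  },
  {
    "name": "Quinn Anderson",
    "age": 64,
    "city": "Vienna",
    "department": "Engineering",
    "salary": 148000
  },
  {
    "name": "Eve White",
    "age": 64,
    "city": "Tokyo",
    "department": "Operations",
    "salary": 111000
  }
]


Data: 7 records
Condition: department = 'Research'

Checking each record:
  Ivan Davis: Design
  Eve Brown: Marketing
  Frank Davis: Operations
  Tina Wilson: Research MATCH
  Olivia Wilson: Design
  Quinn Anderson: Engineering
  Eve White: Operations

Count: 1

1


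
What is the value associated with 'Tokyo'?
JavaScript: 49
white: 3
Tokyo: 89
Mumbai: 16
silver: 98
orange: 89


Looking up key 'Tokyo'
Value: 89

89


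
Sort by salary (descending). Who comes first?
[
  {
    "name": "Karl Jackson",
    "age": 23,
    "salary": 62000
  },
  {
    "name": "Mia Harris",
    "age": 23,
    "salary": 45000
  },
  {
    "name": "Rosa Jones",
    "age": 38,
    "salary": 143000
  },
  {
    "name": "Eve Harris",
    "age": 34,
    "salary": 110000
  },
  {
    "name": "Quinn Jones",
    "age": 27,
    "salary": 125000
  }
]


Sort by: salary (descending)

Sorted order:
  1. Rosa Jones (salary = 143000)
  2. Quinn Jones (salary = 125000)
  3. Eve Harris (salary = 110000)
  4. Karl Jackson (salary = 62000)
  5. Mia Harris (salary = 45000)

First: Rosa Jones

Rosa Jones


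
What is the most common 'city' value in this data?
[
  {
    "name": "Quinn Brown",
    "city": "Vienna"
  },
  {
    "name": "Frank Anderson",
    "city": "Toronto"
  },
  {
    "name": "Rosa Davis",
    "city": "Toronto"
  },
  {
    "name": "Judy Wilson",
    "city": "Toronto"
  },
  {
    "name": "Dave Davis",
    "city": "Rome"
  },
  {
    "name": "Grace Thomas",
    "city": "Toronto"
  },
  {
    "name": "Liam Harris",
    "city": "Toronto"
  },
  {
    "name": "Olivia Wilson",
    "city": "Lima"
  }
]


Counting 'city' values across 8 records:

  Toronto: 5 #####
  Vienna: 1 #
  Rome: 1 #
  Lima: 1 #

Most common: Toronto (5 times)

Toronto (5 times)


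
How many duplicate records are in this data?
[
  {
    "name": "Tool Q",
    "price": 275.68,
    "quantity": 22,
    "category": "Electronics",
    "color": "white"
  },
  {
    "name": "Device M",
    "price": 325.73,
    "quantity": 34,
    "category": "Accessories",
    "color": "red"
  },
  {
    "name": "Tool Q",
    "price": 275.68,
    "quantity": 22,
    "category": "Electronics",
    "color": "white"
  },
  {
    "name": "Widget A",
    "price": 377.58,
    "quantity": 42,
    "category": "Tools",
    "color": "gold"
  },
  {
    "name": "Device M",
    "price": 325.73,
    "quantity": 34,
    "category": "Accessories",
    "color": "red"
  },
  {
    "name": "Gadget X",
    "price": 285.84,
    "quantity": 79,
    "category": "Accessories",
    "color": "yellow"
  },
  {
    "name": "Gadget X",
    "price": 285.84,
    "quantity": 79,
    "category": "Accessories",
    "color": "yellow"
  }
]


Checking 7 records for duplicates:

  Row 1: Tool Q ($275.68, qty 22)
  Row 2: Device M ($325.73, qty 34)
  Row 3: Tool Q ($275.68, qty 22) <-- DUPLICATE
  Row 4: Widget A ($377.58, qty 42)
  Row 5: Device M ($325.73, qty 34) <-- DUPLICATE
  Row 6: Gadget X ($285.84, qty 79)
  Row 7: Gadget X ($285.84, qty 79) <-- DUPLICATE

Duplicates found: 3
Unique records: 4

3 duplicates, 4 unique


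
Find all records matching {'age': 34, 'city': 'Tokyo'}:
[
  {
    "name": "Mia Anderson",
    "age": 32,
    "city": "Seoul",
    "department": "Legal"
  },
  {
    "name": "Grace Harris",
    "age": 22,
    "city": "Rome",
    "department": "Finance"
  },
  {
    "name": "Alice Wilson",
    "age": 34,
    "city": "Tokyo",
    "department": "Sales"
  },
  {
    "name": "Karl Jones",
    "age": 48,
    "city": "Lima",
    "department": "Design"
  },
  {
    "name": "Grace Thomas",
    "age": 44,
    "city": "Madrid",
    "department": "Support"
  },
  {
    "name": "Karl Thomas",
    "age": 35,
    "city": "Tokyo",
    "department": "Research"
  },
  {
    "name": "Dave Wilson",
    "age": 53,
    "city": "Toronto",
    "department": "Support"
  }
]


Search criteria: {'age': 34, 'city': 'Tokyo'}

Checking 7 records:
  Mia Anderson: {age: 32, city: Seoul}
  Grace Harris: {age: 22, city: Rome}
  Alice Wilson: {age: 34, city: Tokyo} <-- MATCH
  Karl Jones: {age: 48, city: Lima}
  Grace Thomas: {age: 44, city: Madrid}
  Karl Thomas: {age: 35, city: Tokyo}
  Dave Wilson: {age: 53, city: Toronto}

Matches: ["Alice Wilson"]

["Alice Wilson"]


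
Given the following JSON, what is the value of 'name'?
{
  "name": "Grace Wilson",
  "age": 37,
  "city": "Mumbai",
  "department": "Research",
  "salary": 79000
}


Looking up field 'name'
Value: Grace Wilson

Grace Wilson


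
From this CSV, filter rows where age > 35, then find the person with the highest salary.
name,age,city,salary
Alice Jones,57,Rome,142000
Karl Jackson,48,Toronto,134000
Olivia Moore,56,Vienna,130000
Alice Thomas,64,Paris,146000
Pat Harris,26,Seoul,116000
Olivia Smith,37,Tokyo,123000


Filter: age > 35
Sort by: salary (descending)

Filtered records (5):
  Alice Thomas, age 64, salary $146000
  Alice Jones, age 57, salary $142000
  Karl Jackson, age 48, salary $134000
  Olivia Moore, age 56, salary $130000
  Olivia Smith, age 37, salary $123000

Highest salary: Alice Thomas ($146000)

Alice Thomas


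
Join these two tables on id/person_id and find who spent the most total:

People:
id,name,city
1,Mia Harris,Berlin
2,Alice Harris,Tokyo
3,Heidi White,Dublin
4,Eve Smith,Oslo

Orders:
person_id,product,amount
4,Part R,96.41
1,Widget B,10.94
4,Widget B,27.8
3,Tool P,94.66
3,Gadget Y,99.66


Join on: people.id = orders.person_id

Joined rows:
  Eve Smith (Oslo) bought Part R for $96.41
  Mia Harris (Berlin) bought Widget B for $10.94
  Eve Smith (Oslo) bought Widget B for $27.8
  Heidi White (Dublin) bought Tool P for $94.66
  Heidi White (Dublin) bought Gadget Y for $99.66

Total per person:
  Heidi White: $194.32
  Eve Smith: $124.21
  Mia Harris: $10.94

Top spender: Heidi White ($194.32)

Heidi White ($194.32)


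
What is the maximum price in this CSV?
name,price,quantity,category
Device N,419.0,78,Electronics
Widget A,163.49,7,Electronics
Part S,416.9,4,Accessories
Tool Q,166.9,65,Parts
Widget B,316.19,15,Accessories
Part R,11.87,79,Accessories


Computing maximum price:
Values: [419.0, 163.49, 416.9, 166.9, 316.19, 11.87]
Max = 419.0

419.0


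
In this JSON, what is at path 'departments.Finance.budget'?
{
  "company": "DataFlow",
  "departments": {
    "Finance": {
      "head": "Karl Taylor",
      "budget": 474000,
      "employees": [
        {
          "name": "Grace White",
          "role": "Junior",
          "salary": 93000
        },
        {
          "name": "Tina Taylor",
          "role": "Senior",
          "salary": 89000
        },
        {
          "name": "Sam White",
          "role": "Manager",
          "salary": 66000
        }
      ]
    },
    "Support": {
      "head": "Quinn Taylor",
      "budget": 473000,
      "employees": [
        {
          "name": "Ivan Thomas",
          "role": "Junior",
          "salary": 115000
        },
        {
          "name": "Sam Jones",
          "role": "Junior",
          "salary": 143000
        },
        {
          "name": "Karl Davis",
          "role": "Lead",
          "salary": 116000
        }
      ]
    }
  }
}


Path: departments.Finance.budget

Navigate:
  -> departments
  -> Finance
  -> budget = 474000

474000


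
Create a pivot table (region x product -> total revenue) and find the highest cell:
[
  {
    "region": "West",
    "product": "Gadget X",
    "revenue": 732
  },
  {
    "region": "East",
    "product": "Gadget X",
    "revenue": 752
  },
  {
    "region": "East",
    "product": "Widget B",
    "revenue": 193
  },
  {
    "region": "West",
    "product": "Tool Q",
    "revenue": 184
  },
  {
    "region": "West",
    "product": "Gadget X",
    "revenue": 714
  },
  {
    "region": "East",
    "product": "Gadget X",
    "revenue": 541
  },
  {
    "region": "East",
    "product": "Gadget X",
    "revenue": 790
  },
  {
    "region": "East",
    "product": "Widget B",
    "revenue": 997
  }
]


Pivot: region (rows) x product (columns) -> total revenue

     Gadget X      Tool Q        Widget B    
East          2083             0          1190  
West          1446           184             0  

Highest: East / Gadget X = $2083

East / Gadget X = $2083


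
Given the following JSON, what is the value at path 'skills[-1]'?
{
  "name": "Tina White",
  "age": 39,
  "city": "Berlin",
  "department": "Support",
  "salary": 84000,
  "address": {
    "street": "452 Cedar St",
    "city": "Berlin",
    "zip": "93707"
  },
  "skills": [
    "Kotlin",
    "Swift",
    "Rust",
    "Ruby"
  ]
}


Query: skills[-1]
Path: skills -> last element
Value: Ruby

Ruby


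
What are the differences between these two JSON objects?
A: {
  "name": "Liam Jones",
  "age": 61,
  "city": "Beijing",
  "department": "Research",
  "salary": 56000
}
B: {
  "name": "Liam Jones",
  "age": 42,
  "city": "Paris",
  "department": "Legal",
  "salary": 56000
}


Comparing each field (in key order):
  name: same
  age: DIFFERENT
  city: DIFFERENT
  department: DIFFERENT
  salary: same
Differences:
  age: 61 -> 42
  city: Beijing -> Paris
  department: Research -> Legal

3 field(s) changed

3 changes: age, city, department


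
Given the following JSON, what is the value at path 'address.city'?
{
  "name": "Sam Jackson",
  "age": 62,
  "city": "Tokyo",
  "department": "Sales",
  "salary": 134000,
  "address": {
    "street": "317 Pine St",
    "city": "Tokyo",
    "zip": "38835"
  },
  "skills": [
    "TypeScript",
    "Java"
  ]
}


Query: address.city
Path: address -> city
Value: Tokyo

Tokyo


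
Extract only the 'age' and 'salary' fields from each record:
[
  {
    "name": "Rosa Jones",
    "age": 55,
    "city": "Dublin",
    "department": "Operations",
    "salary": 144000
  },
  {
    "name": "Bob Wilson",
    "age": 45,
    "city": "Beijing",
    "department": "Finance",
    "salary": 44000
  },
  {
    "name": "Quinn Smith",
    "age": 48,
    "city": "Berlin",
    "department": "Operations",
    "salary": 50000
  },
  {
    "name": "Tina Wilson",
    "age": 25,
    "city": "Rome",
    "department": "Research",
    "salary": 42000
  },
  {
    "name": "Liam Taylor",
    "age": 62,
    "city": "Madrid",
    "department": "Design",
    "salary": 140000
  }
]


Original: 5 records with fields: name, age, city, department, salary
Keep: ['age', 'salary']
Drop: ['name', 'city', 'department']
Result: 5 records, 2 fields each

[
  {
    "age": 55,
    "salary": 144000
  },
  {
    "age": 45,
    "salary": 44000
  },
  {
    "age": 48,
    "salary": 50000
  },
  {
    "age": 25,
    "salary": 42000
  },
  {
    "age": 62,
    "salary": 140000
  }
]
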